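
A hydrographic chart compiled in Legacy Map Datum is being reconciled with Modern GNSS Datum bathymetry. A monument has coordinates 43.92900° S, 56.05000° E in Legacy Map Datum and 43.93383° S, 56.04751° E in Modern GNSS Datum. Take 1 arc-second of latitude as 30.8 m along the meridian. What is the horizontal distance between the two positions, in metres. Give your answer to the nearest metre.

571 m

Δφ = -43.93383° − -43.92900° = -0.00483°; Δλ = 56.04751° − 56.05000° = -0.00249°.
1° of latitude = 3600 × 30.80 = 110880 m.
ΔN = Δφ × 110880 = -535.6 m; ΔE = Δλ × 110880 × cos(-43.92900°) = -0.00249 × 110880 × 0.720200 = -198.8 m.
Distance = √(ΔE² + ΔN²) = √((-198.8)² + (-535.6)²) = 571.3 m.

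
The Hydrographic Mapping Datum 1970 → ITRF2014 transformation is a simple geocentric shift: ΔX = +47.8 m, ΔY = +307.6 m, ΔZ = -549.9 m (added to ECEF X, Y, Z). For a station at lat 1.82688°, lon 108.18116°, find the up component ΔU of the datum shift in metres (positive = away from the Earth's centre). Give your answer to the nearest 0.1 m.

ΔU = 259.7 m

The local up (radial) axis is (cos φ cos λ, cos φ sin λ, sin φ), giving ΔU = -14.907 + 292.094 − 17.531 = 259.66 m.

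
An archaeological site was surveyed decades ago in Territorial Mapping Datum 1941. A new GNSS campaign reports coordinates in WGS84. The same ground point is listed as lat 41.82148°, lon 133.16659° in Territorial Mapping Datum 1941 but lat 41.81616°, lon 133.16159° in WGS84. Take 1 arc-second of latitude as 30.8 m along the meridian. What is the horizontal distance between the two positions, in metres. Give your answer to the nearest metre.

720 m

Δφ = 41.81616° − 41.82148° = -0.00532°; Δλ = 133.16159° − 133.16659° = -0.00500°.
1° of latitude = 3600 × 30.80 = 110880 m.
ΔN = Δφ × 110880 = -589.9 m; ΔE = Δλ × 110880 × cos(41.82148°) = -0.00500 × 110880 × 0.745226 = -413.2 m.
Distance = √(ΔE² + ΔN²) = √((-413.2)² + (-589.9)²) = 720.2 m.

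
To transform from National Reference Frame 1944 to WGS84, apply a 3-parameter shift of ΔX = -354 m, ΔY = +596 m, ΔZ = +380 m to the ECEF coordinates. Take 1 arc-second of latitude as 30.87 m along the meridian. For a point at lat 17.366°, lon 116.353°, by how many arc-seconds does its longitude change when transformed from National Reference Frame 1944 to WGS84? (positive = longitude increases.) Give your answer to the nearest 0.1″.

Δλ = 1.8″

sin φ = 0.298474, cos φ = 0.954418, sin λ = 0.896076, cos λ = -0.443900.
East component: ΔE = −sin λ·ΔX + cos λ·ΔY = −(0.896076)(-354) + (-0.443900)(596) = 52.65 m.
1° of latitude spans 3600 × 30.87 = 111132 m; at latitude φ, 1° of longitude spans that × cos φ = 106066.3 m, so Δλ = 52.65 / 106066.3 × 3600 = 1.787″.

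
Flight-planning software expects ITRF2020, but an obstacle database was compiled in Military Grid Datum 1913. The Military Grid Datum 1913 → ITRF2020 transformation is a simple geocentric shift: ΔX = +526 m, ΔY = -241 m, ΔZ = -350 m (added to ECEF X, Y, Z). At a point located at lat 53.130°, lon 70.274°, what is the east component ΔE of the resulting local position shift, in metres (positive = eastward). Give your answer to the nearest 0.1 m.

The local east axis at (φ, λ) is (−sin λ, cos λ, 0), so ΔE = −sin(70.274°)·526 + cos(70.274°)·(-241) = -576.48 m.

ΔE = -576.5 m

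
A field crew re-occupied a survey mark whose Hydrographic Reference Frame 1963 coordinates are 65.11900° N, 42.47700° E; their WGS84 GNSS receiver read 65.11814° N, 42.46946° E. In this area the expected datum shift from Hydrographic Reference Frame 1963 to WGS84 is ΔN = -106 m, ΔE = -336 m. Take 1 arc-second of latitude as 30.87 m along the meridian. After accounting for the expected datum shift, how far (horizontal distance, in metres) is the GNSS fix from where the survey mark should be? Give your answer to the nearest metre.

Observed coordinate differences: Δφ = -0.00086°, Δλ = -0.00754°.
Converting to metres (1° lat = 111132 m, cos φ = 0.420735): observed ΔN = -95.6 m, observed ΔE = -352.5 m.
Subtracting the expected shift leaves a residual of -95.6 − (-106) = 10.4 m north and -352.5 − (-336) = -16.5 m east.
Residual distance = √(10.4² + (-16.5)²) = 19.6 m.

20 m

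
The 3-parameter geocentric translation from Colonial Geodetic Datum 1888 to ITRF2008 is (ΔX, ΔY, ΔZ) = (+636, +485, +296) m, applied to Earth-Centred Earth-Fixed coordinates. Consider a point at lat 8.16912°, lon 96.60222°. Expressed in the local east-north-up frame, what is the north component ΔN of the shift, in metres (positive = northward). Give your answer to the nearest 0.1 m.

ΔN = 234.9 m

The local north axis is (−sin φ cos λ, −sin φ sin λ, cos φ), giving ΔN = 10.391 − 68.459 + 292.996 = 234.93 m.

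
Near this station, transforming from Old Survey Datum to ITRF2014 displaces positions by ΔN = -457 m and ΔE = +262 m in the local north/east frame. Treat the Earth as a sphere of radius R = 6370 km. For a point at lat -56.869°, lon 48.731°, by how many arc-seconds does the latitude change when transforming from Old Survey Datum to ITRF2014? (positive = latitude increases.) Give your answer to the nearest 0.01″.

On a sphere of radius R, 1 rad of latitude = R, so Δφ = ΔN / R = -457.0 / 6370000 = -7.1743e-05 rad = -14.798″.

Δφ = -14.80″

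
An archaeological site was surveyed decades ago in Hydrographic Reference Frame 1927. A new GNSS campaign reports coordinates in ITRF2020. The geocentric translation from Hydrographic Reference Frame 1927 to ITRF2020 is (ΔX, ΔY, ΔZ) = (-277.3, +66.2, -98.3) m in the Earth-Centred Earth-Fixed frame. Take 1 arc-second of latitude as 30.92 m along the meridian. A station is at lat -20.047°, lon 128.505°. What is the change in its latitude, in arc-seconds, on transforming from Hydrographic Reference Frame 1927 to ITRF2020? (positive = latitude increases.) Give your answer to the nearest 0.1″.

sin φ = -0.342791, cos φ = 0.939412, sin λ = 0.782554, cos λ = -0.622583.
North component: ΔN = −sin φ cos λ·ΔX − sin φ sin λ·ΔY + cos φ·ΔZ = −(-0.342791)(-0.622583)(-277.3) − (-0.342791)(0.782554)(66.2) + (0.939412)(-98.3) = -15.41 m.
1° of latitude spans 3600 × 30.92 = 111312 m, so Δφ = -15.41 / 111312 × 3600 = -0.498″.

Δφ = -0.5″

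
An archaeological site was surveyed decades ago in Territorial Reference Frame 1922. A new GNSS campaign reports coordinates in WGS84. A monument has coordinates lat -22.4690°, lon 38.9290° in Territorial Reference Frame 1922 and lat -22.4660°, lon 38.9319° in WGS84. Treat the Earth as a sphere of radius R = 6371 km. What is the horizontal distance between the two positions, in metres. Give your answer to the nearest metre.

447 m

Δφ = -22.4660° − -22.4690° = +0.0030°; Δλ = 38.9319° − 38.9290° = +0.0029°.
1° along a meridian = πR/180 = 111195 m.
ΔN = Δφ × 111195 = 333.6 m; ΔE = Δλ × 111195 × cos(-22.4690°) = +0.0029 × 111195 × 0.924086 = 298.0 m.
Distance = √(ΔE² + ΔN²) = √(298.0² + 333.6²) = 447.3 m.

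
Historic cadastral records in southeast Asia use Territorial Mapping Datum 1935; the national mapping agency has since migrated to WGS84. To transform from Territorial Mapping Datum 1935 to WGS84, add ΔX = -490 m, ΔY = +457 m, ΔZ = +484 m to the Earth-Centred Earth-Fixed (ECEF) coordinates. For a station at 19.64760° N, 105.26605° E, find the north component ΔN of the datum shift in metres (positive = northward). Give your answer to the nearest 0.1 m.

The local north axis is (−sin φ cos λ, −sin φ sin λ, cos φ), giving ΔN = -43.380 − 148.237 + 455.821 = 264.20 m.

ΔN = 264.2 m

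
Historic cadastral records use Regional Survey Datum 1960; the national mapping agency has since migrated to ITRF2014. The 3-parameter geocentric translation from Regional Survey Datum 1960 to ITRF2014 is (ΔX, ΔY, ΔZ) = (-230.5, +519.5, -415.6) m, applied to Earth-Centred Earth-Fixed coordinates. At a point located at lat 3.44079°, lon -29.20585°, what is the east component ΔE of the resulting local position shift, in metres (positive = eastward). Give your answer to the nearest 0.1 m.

ΔE = 341.0 m

At φ = 3.44079°, λ = -29.20585°: sin φ = 0.060017, cos φ = 0.998197, sin λ = -0.487949, cos λ = 0.872872.
ΔE = −sin λ·ΔX + cos λ·ΔY = −(-0.487949)·(-230.5) + (0.872872)·(519.5) = 340.98 m.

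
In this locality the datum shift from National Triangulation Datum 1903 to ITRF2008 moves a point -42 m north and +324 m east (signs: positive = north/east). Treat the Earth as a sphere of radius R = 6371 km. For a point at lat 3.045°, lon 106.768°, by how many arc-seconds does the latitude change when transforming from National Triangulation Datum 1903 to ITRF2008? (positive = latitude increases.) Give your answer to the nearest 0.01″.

On a sphere of radius R, 1 rad of latitude = R, so Δφ = ΔN / R = -42.0 / 6371000 = -6.5924e-06 rad = -1.360″.

Δφ = -1.36″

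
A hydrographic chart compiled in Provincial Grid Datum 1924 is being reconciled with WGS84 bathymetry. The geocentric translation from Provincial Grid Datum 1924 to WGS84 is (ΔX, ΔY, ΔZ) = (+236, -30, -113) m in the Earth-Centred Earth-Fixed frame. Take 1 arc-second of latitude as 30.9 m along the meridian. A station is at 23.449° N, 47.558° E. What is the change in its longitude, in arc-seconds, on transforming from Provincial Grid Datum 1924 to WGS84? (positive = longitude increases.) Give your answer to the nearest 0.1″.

Δλ = -6.9″

sin φ = 0.397933, cos φ = 0.917415, sin λ = 0.737961, cos λ = 0.674844.
East component: ΔE = −sin λ·ΔX + cos λ·ΔY = −(0.737961)(236) + (0.674844)(-30) = -194.40 m.
1° of latitude spans 3600 × 30.90 = 111240 m; at latitude φ, 1° of longitude spans that × cos φ = 102053.2 m, so Δλ = -194.40 / 102053.2 × 3600 = -6.858″.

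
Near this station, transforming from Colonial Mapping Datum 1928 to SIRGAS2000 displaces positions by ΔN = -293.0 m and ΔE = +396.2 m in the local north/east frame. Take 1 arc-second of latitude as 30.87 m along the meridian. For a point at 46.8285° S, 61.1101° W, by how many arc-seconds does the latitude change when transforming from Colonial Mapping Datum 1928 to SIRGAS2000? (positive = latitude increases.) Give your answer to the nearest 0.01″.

1″ of latitude = 30.87 m, so Δφ = -293.0 / 30.87 = -9.491″.

Δφ = -9.49″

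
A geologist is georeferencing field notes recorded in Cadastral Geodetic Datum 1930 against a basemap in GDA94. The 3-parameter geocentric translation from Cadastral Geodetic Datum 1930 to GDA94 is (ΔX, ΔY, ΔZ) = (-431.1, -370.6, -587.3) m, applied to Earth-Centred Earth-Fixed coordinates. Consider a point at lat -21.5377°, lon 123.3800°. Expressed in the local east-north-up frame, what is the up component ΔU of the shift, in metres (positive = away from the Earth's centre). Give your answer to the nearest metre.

The local up (radial) axis is (cos φ cos λ, cos φ sin λ, sin φ), giving ΔU = 220.625 − 287.858 + 215.606 = 148.37 m.

ΔU = 148 m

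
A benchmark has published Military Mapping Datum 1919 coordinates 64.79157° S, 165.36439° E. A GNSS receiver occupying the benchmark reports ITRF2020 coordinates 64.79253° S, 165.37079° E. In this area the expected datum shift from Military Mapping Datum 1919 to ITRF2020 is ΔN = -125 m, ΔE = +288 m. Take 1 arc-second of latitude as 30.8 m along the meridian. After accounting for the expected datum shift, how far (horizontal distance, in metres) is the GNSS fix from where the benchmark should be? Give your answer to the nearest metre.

Observed coordinate differences: Δφ = -0.00096°, Δλ = +0.00640°.
Converting to metres (1° lat = 110880 m, cos φ = 0.425912): observed ΔN = -106.4 m, observed ΔE = 302.2 m.
Subtracting the expected shift leaves a residual of -106.4 − (-125) = 18.6 m north and 302.2 − (288) = 14.2 m east.
Residual distance = √(18.6² + 14.2²) = 23.4 m.

23 m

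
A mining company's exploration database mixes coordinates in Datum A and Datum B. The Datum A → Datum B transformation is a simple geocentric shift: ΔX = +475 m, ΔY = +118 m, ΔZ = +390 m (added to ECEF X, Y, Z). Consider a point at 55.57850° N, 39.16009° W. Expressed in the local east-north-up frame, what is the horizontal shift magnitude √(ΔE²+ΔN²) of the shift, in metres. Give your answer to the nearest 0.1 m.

392.1 m

At φ = 55.57850°, λ = -39.16009°: sin φ = 0.824901, cos φ = 0.565277, sin λ = -0.631489, cos λ = 0.775385.
ΔE = −sin λ·ΔX + cos λ·ΔY = −(-0.631489)·(475) + (0.775385)·(118) = 391.45 m.
ΔN = −sin φ cos λ·ΔX − sin φ sin λ·ΔY + cos φ·ΔZ = −(0.824901)(0.775385)(475) − (0.824901)(-0.631489)(118) + (0.565277)(390) = -21.89 m.
Horizontal magnitude = √(ΔE² + ΔN²) = √(391.45² + (-21.89)²) = 392.06 m.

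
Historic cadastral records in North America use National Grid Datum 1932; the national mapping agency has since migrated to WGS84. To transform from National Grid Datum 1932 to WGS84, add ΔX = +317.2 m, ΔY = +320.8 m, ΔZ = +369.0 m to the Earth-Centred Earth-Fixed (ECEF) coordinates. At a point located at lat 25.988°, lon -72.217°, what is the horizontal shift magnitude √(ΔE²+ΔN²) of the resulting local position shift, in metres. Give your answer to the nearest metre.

582 m

At φ = 25.988°, λ = -72.217°: sin φ = 0.438183, cos φ = 0.898886, sin λ = -0.952220, cos λ = 0.305413.
ΔE = −sin λ·ΔX + cos λ·ΔY = −(-0.952220)·(317.2) + (0.305413)·(320.8) = 400.02 m.
ΔN = −sin φ cos λ·ΔX − sin φ sin λ·ΔY + cos φ·ΔZ = −(0.438183)(0.305413)(317.2) − (0.438183)(-0.952220)(320.8) + (0.898886)(369.0) = 423.09 m.
Horizontal magnitude = √(ΔE² + ΔN²) = √(400.02² + 423.09²) = 582.26 m.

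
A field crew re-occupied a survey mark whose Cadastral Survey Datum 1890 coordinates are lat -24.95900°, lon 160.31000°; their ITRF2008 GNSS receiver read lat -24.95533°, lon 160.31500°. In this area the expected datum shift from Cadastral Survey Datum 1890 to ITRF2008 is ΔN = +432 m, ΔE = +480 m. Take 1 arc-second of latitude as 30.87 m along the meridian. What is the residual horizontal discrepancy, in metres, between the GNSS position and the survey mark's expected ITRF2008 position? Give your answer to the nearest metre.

34 m

Observed coordinate differences: Δφ = +0.00367°, Δλ = +0.00500°.
Converting to metres (1° lat = 111132 m, cos φ = 0.906610): observed ΔN = 407.9 m, observed ΔE = 503.8 m.
Subtracting the expected shift leaves a residual of 407.9 − (432) = -24.1 m north and 503.8 − (480) = 23.8 m east.
Residual distance = √((-24.1)² + 23.8²) = 33.9 m.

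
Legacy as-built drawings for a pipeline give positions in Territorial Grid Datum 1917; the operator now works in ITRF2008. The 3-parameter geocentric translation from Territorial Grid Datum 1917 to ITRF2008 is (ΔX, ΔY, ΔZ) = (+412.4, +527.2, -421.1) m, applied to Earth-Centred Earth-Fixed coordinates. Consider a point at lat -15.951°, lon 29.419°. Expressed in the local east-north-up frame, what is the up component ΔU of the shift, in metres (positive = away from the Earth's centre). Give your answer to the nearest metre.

ΔU = 710 m

The local up (radial) axis is (cos φ cos λ, cos φ sin λ, sin φ), giving ΔU = 345.390 + 248.986 + 115.725 = 710.10 m.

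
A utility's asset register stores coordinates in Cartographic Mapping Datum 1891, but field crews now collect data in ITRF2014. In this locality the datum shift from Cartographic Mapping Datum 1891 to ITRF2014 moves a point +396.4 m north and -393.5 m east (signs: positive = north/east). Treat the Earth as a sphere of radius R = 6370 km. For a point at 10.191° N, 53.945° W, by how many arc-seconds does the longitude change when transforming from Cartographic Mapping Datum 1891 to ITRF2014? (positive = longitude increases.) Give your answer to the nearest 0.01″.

Δλ = -12.95″

At latitude 10.191°, cos φ = 0.984223.
One radian of longitude at latitude φ spans R cos φ, so Δλ = ΔE / (R cos φ) = -393.5 / (6370000 × 0.984223) = -6.2764e-05 rad = -12.946″.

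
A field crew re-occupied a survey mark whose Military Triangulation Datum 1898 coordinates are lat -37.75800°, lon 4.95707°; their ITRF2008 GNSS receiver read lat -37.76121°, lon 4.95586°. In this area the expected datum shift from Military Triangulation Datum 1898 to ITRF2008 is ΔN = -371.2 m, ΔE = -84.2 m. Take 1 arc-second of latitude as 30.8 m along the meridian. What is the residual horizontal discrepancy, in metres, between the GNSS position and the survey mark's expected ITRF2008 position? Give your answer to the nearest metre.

Observed coordinate differences: Δφ = -0.00321°, Δλ = -0.00121°.
Converting to metres (1° lat = 110880 m, cos φ = 0.790604): observed ΔN = -355.9 m, observed ΔE = -106.1 m.
Subtracting the expected shift leaves a residual of -355.9 − (-371.2) = 15.3 m north and -106.1 − (-84.2) = -21.9 m east.
Residual distance = √(15.3² + (-21.9)²) = 26.7 m.

27 m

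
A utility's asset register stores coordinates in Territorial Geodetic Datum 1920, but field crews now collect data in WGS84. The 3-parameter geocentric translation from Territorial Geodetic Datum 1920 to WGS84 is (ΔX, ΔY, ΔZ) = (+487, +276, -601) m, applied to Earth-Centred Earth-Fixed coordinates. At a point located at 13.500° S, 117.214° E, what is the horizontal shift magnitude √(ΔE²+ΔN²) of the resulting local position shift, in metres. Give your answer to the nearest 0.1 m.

The local east axis at (φ, λ) is (−sin λ, cos λ, 0), so ΔE = −sin(117.214°)·487 + cos(117.214°)·276 = -559.31 m.
The local north axis is (−sin φ cos λ, −sin φ sin λ, cos φ), giving ΔN = -51.991 + 57.299 − 584.394 = -579.09 m.
Horizontal magnitude = √(ΔE² + ΔN²) = √((-559.31)² + (-579.09)²) = 805.09 m.

805.1 m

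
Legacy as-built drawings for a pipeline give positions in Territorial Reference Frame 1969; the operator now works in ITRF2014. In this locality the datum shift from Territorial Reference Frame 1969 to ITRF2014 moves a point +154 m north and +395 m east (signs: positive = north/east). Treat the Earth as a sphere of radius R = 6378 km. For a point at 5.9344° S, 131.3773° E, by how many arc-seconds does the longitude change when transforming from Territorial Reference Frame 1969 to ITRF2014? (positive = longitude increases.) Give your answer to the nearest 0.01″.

At latitude -5.9344°, cos φ = 0.994641.
One radian of longitude at latitude φ spans R cos φ, so Δλ = ΔE / (R cos φ) = 395.0 / (6378000 × 0.994641) = 6.2265e-05 rad = 12.843″.

Δλ = 12.84″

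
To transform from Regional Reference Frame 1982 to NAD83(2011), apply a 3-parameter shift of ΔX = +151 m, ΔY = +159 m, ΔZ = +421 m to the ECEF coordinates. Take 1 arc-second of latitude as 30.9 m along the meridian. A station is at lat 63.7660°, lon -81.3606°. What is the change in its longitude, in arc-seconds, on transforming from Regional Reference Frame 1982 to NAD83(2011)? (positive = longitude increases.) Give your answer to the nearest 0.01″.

sin φ = 0.896996, cos φ = 0.442038, sin λ = -0.988653, cos λ = 0.150215.
East component: ΔE = −sin λ·ΔX + cos λ·ΔY = −(-0.988653)(151) + (0.150215)(159) = 173.17 m.
1° of latitude spans 3600 × 30.90 = 111240 m; at latitude φ, 1° of longitude spans that × cos φ = 49172.3 m, so Δλ = 173.17 / 49172.3 × 3600 = 12.678″.

Δλ = 12.68″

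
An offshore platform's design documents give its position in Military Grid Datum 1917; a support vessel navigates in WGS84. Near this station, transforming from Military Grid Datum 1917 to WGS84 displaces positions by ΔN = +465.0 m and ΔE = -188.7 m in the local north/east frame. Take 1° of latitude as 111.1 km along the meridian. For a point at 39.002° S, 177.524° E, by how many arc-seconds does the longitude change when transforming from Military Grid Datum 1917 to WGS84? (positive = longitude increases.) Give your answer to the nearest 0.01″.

Δλ = -7.87″

At latitude -39.002°, cos φ = 0.777124.
1° of longitude at this latitude = 111.1 × cos φ = 86.34 km, so Δλ = -188.7 / 86338.5 = -0.0021856° = -7.868″.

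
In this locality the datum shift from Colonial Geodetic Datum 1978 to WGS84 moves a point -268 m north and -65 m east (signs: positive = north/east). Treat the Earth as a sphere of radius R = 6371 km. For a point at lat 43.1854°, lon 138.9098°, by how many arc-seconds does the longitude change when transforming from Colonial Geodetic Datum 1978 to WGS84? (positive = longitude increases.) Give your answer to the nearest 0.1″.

Δλ = -2.9″

At latitude 43.1854°, cos φ = 0.729143.
One radian of longitude at latitude φ spans R cos φ, so Δλ = ΔE / (R cos φ) = -65.0 / (6371000 × 0.729143) = -1.3992e-05 rad = -2.886″.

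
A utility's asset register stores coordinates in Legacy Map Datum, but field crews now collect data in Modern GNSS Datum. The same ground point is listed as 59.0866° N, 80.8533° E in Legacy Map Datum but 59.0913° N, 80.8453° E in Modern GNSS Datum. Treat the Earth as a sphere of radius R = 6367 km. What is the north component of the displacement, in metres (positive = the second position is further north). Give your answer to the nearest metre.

Δφ = 59.0913° − 59.0866° = +0.0047°; Δλ = 80.8453° − 80.8533° = -0.0080°.
1° along a meridian = πR/180 = 111125 m.
ΔN = Δφ × 111125 = 522.3 m; ΔE = Δλ × 111125 × cos(59.0866°) = -0.0080 × 111125 × 0.513742 = -456.7 m.

ΔN = 522 m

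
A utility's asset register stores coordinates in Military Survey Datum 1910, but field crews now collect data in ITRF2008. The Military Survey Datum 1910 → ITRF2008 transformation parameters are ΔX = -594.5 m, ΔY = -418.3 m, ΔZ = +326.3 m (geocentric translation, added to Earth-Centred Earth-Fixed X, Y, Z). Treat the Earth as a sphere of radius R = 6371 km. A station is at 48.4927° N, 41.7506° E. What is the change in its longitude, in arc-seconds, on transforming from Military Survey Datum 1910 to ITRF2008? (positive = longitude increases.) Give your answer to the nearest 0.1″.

Δλ = 4.1″

sin φ = 0.748871, cos φ = 0.662715, sin λ = 0.665889, cos λ = 0.746050.
East component: ΔE = −sin λ·ΔX + cos λ·ΔY = −(0.665889)(-594.5) + (0.746050)(-418.3) = 83.80 m.
1° of latitude spans πR/180 = 111195 m; at latitude φ, 1° of longitude spans that × cos φ = 73690.6 m, so Δλ = 83.80 / 73690.6 × 3600 = 4.094″.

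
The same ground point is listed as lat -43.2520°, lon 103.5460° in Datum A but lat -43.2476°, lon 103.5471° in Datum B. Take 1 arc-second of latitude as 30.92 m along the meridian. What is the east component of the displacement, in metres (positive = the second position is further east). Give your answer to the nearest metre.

Δφ = -43.2476° − -43.2520° = +0.0044°; Δλ = 103.5471° − 103.5460° = +0.0011°.
1° of latitude = 3600 × 30.92 = 111312 m.
ΔN = Δφ × 111312 = 489.8 m; ΔE = Δλ × 111312 × cos(-43.2520°) = +0.0011 × 111312 × 0.728347 = 89.2 m.

ΔE = 89 m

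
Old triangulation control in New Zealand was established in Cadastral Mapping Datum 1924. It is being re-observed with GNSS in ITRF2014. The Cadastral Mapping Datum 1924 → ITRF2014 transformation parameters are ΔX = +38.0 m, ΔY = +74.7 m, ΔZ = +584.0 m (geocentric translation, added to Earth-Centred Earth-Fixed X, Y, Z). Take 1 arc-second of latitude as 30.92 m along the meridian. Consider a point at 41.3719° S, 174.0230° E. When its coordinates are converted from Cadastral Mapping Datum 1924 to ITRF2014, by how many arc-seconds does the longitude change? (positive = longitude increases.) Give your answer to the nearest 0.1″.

sin φ = -0.660944, cos φ = 0.750435, sin λ = 0.104129, cos λ = -0.994564.
East component: ΔE = −sin λ·ΔX + cos λ·ΔY = −(0.104129)(38.0) + (-0.994564)(74.7) = -78.25 m.
1° of latitude spans 3600 × 30.92 = 111312 m; at latitude φ, 1° of longitude spans that × cos φ = 83532.5 m, so Δλ = -78.25 / 83532.5 × 3600 = -3.372″.

Δλ = -3.4″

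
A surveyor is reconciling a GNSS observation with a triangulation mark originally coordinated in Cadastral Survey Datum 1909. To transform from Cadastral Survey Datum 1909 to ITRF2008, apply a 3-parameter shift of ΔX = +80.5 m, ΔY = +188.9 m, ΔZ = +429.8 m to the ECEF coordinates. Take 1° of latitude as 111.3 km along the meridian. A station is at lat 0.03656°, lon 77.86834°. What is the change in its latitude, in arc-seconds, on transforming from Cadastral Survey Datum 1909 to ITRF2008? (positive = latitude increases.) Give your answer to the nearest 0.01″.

sin φ = 0.000638, cos φ = 1.000000, sin λ = 0.977667, cos λ = 0.210159.
North component: ΔN = −sin φ cos λ·ΔX − sin φ sin λ·ΔY + cos φ·ΔZ = −(0.000638)(0.210159)(80.5) − (0.000638)(0.977667)(188.9) + (1.000000)(429.8) = 429.67 m.
1° of latitude spans 111300 m, so Δφ = 429.67 / 111300 × 3600 = 13.898″.

Δφ = 13.90″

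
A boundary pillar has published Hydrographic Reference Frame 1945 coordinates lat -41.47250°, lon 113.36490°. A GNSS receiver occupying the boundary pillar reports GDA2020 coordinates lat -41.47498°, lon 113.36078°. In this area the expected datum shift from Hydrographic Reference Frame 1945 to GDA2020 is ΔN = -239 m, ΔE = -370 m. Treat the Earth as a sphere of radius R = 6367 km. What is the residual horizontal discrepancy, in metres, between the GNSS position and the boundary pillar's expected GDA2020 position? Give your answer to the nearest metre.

45 m

Observed coordinate differences: Δφ = -0.00248°, Δλ = -0.00412°.
Converting to metres (1° lat = 111125 m, cos φ = 0.749274): observed ΔN = -275.6 m, observed ΔE = -343.0 m.
Subtracting the expected shift leaves a residual of -275.6 − (-239) = -36.6 m north and -343.0 − (-370) = 27.0 m east.
Residual distance = √((-36.6)² + 27.0²) = 45.4 m.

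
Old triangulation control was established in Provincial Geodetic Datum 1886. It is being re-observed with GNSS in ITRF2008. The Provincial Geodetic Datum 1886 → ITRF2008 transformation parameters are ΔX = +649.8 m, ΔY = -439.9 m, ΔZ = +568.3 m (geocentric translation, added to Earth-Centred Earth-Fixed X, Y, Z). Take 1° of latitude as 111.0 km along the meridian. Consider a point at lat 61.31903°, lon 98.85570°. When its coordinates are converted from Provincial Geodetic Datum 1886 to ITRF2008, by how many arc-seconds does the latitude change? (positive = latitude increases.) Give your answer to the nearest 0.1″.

sin φ = 0.877306, cos φ = 0.479932, sin λ = 0.988079, cos λ = -0.153946.
North component: ΔN = −sin φ cos λ·ΔX − sin φ sin λ·ΔY + cos φ·ΔZ = −(0.877306)(-0.153946)(649.8) − (0.877306)(0.988079)(-439.9) + (0.479932)(568.3) = 741.83 m.
1° of latitude spans 111000 m, so Δφ = 741.83 / 111000 × 3600 = 24.059″.

Δφ = 24.1″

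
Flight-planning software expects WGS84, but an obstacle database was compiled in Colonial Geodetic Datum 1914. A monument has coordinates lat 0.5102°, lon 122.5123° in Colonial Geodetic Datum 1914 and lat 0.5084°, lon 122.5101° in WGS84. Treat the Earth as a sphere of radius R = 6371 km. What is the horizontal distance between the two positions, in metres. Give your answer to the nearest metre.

316 m

Δφ = 0.5084° − 0.5102° = -0.0018°; Δλ = 122.5101° − 122.5123° = -0.0022°.
1° along a meridian = πR/180 = 111195 m.
ΔN = Δφ × 111195 = -200.2 m; ΔE = Δλ × 111195 × cos(0.5102°) = -0.0022 × 111195 × 0.999960 = -244.6 m.
Distance = √(ΔE² + ΔN²) = √((-244.6)² + (-200.2)²) = 316.1 m.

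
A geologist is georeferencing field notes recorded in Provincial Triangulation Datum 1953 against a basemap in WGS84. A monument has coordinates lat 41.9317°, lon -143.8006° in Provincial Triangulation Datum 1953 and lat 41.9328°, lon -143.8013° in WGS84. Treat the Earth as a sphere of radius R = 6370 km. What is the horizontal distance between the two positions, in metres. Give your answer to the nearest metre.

135 m

Δφ = 41.9328° − 41.9317° = +0.0011°; Δλ = -143.8013° − -143.8006° = -0.0007°.
1° along a meridian = πR/180 = 111177 m.
ΔN = Δφ × 111177 = 122.3 m; ΔE = Δλ × 111177 × cos(41.9317°) = -0.0007 × 111177 × 0.743942 = -57.9 m.
Distance = √(ΔE² + ΔN²) = √((-57.9)² + 122.3²) = 135.3 m.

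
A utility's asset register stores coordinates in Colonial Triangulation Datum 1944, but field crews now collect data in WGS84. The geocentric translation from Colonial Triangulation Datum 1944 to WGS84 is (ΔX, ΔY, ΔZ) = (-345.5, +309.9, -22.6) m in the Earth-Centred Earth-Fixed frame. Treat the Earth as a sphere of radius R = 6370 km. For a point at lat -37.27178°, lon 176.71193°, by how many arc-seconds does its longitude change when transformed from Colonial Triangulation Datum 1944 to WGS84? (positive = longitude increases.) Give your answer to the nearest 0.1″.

sin φ = -0.605597, cos φ = 0.795772, sin λ = 0.057356, cos λ = -0.998354.
East component: ΔE = −sin λ·ΔX + cos λ·ΔY = −(0.057356)(-345.5) + (-0.998354)(309.9) = -289.57 m.
1° of latitude spans πR/180 = 111177 m; at latitude φ, 1° of longitude spans that × cos φ = 88471.9 m, so Δλ = -289.57 / 88471.9 × 3600 = -11.783″.

Δλ = -11.8″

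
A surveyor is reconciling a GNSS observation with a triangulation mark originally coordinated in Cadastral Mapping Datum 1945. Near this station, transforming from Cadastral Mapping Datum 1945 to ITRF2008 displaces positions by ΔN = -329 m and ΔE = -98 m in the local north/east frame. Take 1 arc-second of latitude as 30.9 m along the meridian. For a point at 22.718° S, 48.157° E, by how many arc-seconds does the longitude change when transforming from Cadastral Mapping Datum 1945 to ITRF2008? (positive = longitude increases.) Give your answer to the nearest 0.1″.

Δλ = -3.4″

At latitude -22.718°, cos φ = 0.922417.
1″ of longitude at this latitude = 30.90 × cos φ = 28.5027 m, so Δλ = -98.0 / 28.5027 = -3.438″.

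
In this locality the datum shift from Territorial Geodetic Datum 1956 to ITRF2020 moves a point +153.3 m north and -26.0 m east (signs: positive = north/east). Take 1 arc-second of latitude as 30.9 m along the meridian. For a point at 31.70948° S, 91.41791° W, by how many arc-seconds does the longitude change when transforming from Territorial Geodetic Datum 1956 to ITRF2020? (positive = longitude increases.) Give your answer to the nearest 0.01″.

Δλ = -0.99″

At latitude -31.70948°, cos φ = 0.850724.
1″ of longitude at this latitude = 30.90 × cos φ = 26.2874 m, so Δλ = -26.0 / 26.2874 = -0.989″.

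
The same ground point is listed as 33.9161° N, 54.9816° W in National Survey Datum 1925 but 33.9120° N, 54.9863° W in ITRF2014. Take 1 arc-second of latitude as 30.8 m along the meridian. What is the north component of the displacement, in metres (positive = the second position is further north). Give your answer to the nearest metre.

Δφ = 33.9120° − 33.9161° = -0.0041°; Δλ = -54.9863° − -54.9816° = -0.0047°.
1° of latitude = 3600 × 30.80 = 110880 m.
ΔN = Δφ × 110880 = -454.6 m; ΔE = Δλ × 110880 × cos(33.9161°) = -0.0047 × 110880 × 0.829856 = -432.5 m.

ΔN = -455 m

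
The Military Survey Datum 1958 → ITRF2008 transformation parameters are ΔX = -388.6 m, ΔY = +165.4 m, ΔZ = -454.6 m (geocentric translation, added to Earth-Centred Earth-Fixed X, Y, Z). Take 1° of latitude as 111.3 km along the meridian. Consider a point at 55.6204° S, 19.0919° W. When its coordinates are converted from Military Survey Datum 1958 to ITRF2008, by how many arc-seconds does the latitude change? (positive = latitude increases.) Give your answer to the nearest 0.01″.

Δφ = -19.55″

sin φ = -0.825315, cos φ = 0.564673, sin λ = -0.327084, cos λ = 0.944995.
North component: ΔN = −sin φ cos λ·ΔX − sin φ sin λ·ΔY + cos φ·ΔZ = −(-0.825315)(0.944995)(-388.6) − (-0.825315)(-0.327084)(165.4) + (0.564673)(-454.6) = -604.43 m.
1° of latitude spans 111300 m, so Δφ = -604.43 / 111300 × 3600 = -19.550″.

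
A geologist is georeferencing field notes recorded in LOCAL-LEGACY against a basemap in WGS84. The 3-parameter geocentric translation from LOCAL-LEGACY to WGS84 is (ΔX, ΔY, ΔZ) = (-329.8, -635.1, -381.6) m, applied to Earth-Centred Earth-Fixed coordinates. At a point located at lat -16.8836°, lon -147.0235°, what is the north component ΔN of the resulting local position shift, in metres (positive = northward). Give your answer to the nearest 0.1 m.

ΔN = -184.4 m

The local north axis is (−sin φ cos λ, −sin φ sin λ, cos φ), giving ΔN = 80.352 + 100.396 − 365.152 = -184.40 m.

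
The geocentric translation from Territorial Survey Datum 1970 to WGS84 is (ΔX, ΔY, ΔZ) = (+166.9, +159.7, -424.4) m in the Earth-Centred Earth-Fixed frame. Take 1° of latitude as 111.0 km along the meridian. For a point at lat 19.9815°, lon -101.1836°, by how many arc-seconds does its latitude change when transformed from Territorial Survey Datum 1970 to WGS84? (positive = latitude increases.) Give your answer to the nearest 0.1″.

Δφ = -10.8″

sin φ = 0.341717, cos φ = 0.939803, sin λ = -0.981011, cos λ = -0.193954.
North component: ΔN = −sin φ cos λ·ΔX − sin φ sin λ·ΔY + cos φ·ΔZ = −(0.341717)(-0.193954)(166.9) − (0.341717)(-0.981011)(159.7) + (0.939803)(-424.4) = -334.25 m.
1° of latitude spans 111000 m, so Δφ = -334.25 / 111000 × 3600 = -10.841″.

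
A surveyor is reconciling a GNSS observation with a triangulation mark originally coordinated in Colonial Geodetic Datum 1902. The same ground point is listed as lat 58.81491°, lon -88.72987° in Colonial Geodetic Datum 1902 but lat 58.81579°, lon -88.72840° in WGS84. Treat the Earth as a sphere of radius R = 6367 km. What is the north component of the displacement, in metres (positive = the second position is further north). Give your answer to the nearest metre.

ΔN = 98 m

Δφ = 58.81579° − 58.81491° = +0.00088°; Δλ = -88.72840° − -88.72987° = +0.00147°.
1° along a meridian = πR/180 = 111125 m.
ΔN = Δφ × 111125 = 97.8 m; ΔE = Δλ × 111125 × cos(58.81491°) = +0.00147 × 111125 × 0.517804 = 84.6 m.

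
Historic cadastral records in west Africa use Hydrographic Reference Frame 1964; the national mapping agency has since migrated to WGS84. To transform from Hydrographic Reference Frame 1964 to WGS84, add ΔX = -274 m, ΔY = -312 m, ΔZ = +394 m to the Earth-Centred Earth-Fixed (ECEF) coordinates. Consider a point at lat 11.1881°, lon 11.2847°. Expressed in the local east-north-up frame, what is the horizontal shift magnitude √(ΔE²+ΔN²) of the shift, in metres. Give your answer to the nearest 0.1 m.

The local east axis at (φ, λ) is (−sin λ, cos λ, 0), so ΔE = −sin(11.2847°)·(-274) + cos(11.2847°)·(-312) = -252.35 m.
The local north axis is (−sin φ cos λ, −sin φ sin λ, cos φ), giving ΔN = 52.137 + 11.846 + 386.512 = 450.50 m.
Horizontal magnitude = √(ΔE² + ΔN²) = √((-252.35)² + 450.50²) = 516.36 m.

516.4 m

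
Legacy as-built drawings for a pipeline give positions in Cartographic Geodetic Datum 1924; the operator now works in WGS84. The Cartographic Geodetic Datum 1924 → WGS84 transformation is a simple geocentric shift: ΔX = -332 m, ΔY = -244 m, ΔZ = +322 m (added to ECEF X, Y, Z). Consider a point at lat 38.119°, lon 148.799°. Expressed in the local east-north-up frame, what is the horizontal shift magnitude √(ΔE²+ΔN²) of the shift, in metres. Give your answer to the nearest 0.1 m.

The local east axis at (φ, λ) is (−sin λ, cos λ, 0), so ΔE = −sin(148.799°)·(-332) + cos(148.799°)·(-244) = 380.70 m.
The local north axis is (−sin φ cos λ, −sin φ sin λ, cos φ), giving ΔN = -175.299 + 78.028 + 253.327 = 156.06 m.
Horizontal magnitude = √(ΔE² + ΔN²) = √(380.70² + 156.06²) = 411.44 m.

411.4 m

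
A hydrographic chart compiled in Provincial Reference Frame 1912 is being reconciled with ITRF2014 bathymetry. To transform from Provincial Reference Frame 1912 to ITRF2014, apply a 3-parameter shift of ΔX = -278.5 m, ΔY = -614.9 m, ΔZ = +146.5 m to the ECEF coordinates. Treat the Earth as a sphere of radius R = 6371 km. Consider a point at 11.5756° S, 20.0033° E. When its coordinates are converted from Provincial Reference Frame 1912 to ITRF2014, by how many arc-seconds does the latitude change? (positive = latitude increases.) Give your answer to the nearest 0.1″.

sin φ = -0.200661, cos φ = 0.979661, sin λ = 0.342074, cos λ = 0.939673.
North component: ΔN = −sin φ cos λ·ΔX − sin φ sin λ·ΔY + cos φ·ΔZ = −(-0.200661)(0.939673)(-278.5) − (-0.200661)(0.342074)(-614.9) + (0.979661)(146.5) = 48.80 m.
1° of latitude spans πR/180 = 111195 m, so Δφ = 48.80 / 111195 × 3600 = 1.580″.

Δφ = 1.6″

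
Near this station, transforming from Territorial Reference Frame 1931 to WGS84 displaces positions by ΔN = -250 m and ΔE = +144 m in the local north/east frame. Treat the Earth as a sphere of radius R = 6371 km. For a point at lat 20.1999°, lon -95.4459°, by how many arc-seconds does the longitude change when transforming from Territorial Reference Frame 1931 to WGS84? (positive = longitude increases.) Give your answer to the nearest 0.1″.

At latitude 20.1999°, cos φ = 0.938494.
One radian of longitude at latitude φ spans R cos φ, so Δλ = ΔE / (R cos φ) = 144.0 / (6371000 × 0.938494) = 2.4084e-05 rad = 4.968″.

Δλ = 5.0″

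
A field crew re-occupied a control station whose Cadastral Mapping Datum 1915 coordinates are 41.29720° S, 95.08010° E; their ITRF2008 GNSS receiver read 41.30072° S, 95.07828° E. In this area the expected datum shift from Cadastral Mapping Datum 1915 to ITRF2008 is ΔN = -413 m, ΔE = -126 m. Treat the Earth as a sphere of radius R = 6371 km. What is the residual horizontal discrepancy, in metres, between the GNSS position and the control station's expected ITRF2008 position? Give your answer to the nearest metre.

Observed coordinate differences: Δφ = -0.00352°, Δλ = -0.00182°.
Converting to metres (1° lat = 111195 m, cos φ = 0.751296): observed ΔN = -391.4 m, observed ΔE = -152.0 m.
Subtracting the expected shift leaves a residual of -391.4 − (-413) = 21.6 m north and -152.0 − (-126) = -26.0 m east.
Residual distance = √(21.6² + (-26.0)²) = 33.8 m.

34 m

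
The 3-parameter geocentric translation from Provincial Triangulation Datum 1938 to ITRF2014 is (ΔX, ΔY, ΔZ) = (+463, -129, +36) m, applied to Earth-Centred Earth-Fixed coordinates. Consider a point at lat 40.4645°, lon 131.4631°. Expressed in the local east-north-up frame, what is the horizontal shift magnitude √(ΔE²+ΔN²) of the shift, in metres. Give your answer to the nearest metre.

390 m

The local east axis at (φ, λ) is (−sin λ, cos λ, 0), so ΔE = −sin(131.4631°)·463 + cos(131.4631°)·(-129) = -261.55 m.
The local north axis is (−sin φ cos λ, −sin φ sin λ, cos φ), giving ΔN = 198.957 + 62.737 + 27.389 = 289.08 m.
Horizontal magnitude = √(ΔE² + ΔN²) = √((-261.55)² + 289.08²) = 389.84 m.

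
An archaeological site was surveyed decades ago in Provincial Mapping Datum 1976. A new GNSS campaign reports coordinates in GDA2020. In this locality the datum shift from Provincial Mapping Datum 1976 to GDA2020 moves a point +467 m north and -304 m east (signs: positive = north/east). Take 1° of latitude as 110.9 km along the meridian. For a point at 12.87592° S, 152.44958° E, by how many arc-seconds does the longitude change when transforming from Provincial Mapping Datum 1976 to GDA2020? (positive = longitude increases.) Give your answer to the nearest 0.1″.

Δλ = -10.1″

At latitude -12.87592°, cos φ = 0.974855.
1° of longitude at this latitude = 110.9 × cos φ = 108.11 km, so Δλ = -304.0 / 108111.4 = -0.0028119° = -10.123″.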